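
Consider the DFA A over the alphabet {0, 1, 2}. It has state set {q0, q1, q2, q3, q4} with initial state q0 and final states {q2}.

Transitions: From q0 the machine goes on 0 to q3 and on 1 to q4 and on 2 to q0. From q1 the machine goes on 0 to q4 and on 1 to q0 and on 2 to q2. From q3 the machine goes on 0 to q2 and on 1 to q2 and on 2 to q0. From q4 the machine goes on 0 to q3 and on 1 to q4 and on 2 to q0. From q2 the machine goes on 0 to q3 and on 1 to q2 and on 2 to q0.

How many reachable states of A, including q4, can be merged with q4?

2

First remove the unreachable states {q1}; 4 states remain.
Start with accepting vs non-accepting: {q2} | {q0,q3,q4}.
On input 0, block {q0,q3,q4} splits into {q0,q4} and {q3}.
Stable partition: {q2} | {q0,q4} | {q3} — 3 equivalence classes.
State q4 belongs to the block {q0,q4}, which has 2 states.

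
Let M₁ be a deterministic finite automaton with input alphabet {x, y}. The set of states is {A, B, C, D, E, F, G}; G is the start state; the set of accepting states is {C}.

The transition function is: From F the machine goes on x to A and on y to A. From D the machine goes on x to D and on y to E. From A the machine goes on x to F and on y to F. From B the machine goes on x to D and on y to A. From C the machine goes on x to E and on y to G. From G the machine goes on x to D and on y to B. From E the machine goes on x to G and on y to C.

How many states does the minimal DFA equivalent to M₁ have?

Initial partition by acceptance: {C} | {A,B,D,E,F,G}.
Refine {A,B,D,E,F,G} on symbol y: members go to different blocks, giving {A,B,D,F,G} and {E}.
On input y, block {A,B,D,F,G} splits into {A,B,F,G} and {D}.
Refine {A,B,F,G} on symbol x: members go to different blocks, giving {A,F} and {B,G}.
Refine {B,G} on symbol y: members go to different blocks, giving {B} and {G}.
The partition is now stable with 6 blocks: {C} | {A,F} | {E} | {D} | {B} | {G}.

6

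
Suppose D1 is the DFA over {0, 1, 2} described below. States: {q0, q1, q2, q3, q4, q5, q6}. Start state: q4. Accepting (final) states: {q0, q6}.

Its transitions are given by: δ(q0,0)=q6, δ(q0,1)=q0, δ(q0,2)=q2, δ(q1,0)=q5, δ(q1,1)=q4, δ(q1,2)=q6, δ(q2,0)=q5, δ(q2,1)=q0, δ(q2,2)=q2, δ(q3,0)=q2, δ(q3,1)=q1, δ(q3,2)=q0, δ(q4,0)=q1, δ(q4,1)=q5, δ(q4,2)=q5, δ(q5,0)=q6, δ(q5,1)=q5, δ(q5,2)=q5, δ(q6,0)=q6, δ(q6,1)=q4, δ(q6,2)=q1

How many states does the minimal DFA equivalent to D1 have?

States {q0,q2,q3} cannot be reached from the start state, so discard them.
Start with accepting vs non-accepting: {q6} | {q1,q4,q5}.
Refine {q1,q4,q5} on symbol 0: members go to different blocks, giving {q1,q4} and {q5}.
Refine {q1,q4} on symbol 0: members go to different blocks, giving {q1} and {q4}.
The partition is now stable with 4 blocks: {q6} | {q1} | {q5} | {q4}.

4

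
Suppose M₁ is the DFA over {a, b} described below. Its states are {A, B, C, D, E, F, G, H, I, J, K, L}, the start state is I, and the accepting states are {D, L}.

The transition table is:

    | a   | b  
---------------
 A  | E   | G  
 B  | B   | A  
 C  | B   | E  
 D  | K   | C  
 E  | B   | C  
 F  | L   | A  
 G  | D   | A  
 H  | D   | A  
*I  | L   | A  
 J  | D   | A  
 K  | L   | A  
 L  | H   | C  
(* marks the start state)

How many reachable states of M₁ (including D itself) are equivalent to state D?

Reachable states from the start: {A,B,C,D,E,G,H,I,K,L}. Unreachable: {F,J} — drop them.
Initial partition by acceptance: {D,L} | {A,B,C,E,G,H,I,K}.
Split {A,B,C,E,G,H,I,K} by δ(·,a) → {A,B,C,E} and {G,H,I,K}.
Split {A,B,C,E} by δ(·,b) → {B,C,E} and {A}.
Split {B,C,E} by δ(·,b) → {C,E} and {B}.
The partition is now stable with 5 blocks: {D,L} | {C,E} | {G,H,I,K} | {A} | {B}.
State D belongs to the block {D,L}, which has 2 states.

2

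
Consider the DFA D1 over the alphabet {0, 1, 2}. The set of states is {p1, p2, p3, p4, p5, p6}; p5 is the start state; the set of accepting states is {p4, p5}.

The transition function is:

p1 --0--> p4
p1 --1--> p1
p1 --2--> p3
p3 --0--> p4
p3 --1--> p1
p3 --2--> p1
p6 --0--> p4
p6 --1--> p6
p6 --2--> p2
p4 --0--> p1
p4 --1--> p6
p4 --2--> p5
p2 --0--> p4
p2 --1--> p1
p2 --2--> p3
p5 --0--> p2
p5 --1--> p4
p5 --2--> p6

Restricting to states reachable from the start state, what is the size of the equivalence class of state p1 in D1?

4

P0 = {p4,p5} | {p1,p2,p3,p6}.
On input 1, block {p4,p5} splits into {p4} and {p5}.
No further refinement is possible. Final partition (3 blocks): {p4} | {p1,p2,p3,p6} | {p5}.
State p1 belongs to the block {p1,p2,p3,p6}, which has 4 states.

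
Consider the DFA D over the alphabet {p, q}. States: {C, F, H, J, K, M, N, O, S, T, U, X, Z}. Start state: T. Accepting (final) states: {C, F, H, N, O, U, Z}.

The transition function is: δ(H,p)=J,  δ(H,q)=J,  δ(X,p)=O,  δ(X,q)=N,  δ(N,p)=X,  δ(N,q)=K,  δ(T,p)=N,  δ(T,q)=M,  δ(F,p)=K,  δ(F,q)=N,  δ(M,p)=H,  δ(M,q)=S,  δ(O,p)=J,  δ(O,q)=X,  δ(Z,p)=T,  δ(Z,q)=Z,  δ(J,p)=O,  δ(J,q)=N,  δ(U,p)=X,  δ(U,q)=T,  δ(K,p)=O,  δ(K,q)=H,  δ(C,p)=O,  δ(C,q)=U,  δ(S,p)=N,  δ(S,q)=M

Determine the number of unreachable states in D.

4

Starting at T and following transitions, the reachable set is {H, J, K, M, N, O, S, T, X}. That leaves C, F, U, Z unreachable — 4 in total.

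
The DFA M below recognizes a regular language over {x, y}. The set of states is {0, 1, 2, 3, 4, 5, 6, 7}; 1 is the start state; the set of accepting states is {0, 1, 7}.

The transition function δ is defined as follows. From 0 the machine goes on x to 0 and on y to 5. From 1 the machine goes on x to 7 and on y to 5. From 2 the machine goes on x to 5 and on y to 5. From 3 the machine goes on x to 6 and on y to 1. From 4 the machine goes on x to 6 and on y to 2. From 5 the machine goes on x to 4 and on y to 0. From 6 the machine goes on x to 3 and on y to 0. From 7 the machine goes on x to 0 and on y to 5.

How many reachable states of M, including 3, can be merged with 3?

All states are reachable from the start state.
Initial partition by acceptance: {0,1,7} | {2,3,4,5,6}.
Refine {2,3,4,5,6} on symbol y: members go to different blocks, giving {3,5,6} and {2,4}.
Refine {3,5,6} on symbol x: members go to different blocks, giving {3,6} and {5}.
Split {2,4} by δ(·,x) → {2} and {4}.
Stable partition: {0,1,7} | {3,6} | {2} | {5} | {4} — 5 equivalence classes.
State 3 belongs to the block {3,6}, which has 2 states.

2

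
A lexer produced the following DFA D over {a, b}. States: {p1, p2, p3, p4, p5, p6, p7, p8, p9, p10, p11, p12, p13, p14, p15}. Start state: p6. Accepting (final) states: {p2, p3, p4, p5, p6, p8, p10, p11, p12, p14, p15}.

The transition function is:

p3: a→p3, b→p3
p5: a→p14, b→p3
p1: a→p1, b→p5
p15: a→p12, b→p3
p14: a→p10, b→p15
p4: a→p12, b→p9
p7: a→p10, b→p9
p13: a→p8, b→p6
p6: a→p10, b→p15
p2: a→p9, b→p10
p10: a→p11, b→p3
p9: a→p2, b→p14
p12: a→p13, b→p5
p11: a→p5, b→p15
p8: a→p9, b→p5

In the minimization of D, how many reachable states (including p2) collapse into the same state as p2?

3

First remove the unreachable states {p1,p4,p7}; 12 states remain.
Initial partition by acceptance: {p2,p3,p5,p6,p8,p10,p11,p12,p14,p15} | {p9,p13}.
Refine {p2,p3,p5,p6,p8,p10,p11,p12,p14,p15} on symbol a: members go to different blocks, giving {p3,p5,p6,p10,p11,p14,p15} and {p2,p8,p12}.
Refine {p3,p5,p6,p10,p11,p14,p15} on symbol a: members go to different blocks, giving {p3,p5,p6,p10,p11,p14} and {p15}.
Split {p3,p5,p6,p10,p11,p14} by δ(·,b) → {p3,p5,p10} and {p6,p11,p14}.
On input a, block {p3,p5,p10} splits into {p5,p10} and {p3}.
Stable partition: {p5,p10} | {p9,p13} | {p2,p8,p12} | {p15} | {p6,p11,p14} | {p3} — 6 equivalence classes.
The equivalence class containing p2 is {p2,p8,p12}, of size 3.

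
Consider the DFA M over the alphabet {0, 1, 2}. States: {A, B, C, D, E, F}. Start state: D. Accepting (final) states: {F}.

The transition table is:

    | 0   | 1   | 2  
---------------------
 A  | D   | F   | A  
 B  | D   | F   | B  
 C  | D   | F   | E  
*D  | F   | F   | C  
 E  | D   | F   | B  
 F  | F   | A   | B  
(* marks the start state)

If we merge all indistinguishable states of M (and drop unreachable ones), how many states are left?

Start with accepting vs non-accepting: {F} | {A,B,C,D,E}.
Refine {A,B,C,D,E} on symbol 0: members go to different blocks, giving {A,B,C,E} and {D}.
No further refinement is possible. Final partition (3 blocks): {F} | {A,B,C,E} | {D}.

3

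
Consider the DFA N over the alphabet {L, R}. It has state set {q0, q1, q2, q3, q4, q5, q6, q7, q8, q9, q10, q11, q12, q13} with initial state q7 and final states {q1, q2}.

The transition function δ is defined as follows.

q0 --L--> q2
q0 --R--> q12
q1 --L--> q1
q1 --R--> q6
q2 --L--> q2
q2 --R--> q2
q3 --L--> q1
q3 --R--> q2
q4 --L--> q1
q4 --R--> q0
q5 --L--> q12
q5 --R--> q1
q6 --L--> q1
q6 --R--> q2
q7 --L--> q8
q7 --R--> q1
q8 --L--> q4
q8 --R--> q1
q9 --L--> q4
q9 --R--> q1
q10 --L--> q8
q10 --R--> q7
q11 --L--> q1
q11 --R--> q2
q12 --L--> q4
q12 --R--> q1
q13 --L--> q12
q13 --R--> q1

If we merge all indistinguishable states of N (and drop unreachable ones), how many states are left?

7

States {q3,q5,q9,q10,q11,q13} cannot be reached from the start state, so discard them.
P0 = {q1,q2} | {q0,q4,q6,q7,q8,q12}.
Split {q1,q2} by δ(·,R) → {q1} and {q2}.
Split {q0,q4,q6,q7,q8,q12} by δ(·,L) → {q7,q8,q12} and {q4,q6} and {q0}.
Split {q7,q8,q12} by δ(·,L) → {q8,q12} and {q7}.
On input R, block {q4,q6} splits into {q4} and {q6}.
Stable partition: {q1} | {q8,q12} | {q2} | {q4} | {q0} | {q7} | {q6} — 7 equivalence classes.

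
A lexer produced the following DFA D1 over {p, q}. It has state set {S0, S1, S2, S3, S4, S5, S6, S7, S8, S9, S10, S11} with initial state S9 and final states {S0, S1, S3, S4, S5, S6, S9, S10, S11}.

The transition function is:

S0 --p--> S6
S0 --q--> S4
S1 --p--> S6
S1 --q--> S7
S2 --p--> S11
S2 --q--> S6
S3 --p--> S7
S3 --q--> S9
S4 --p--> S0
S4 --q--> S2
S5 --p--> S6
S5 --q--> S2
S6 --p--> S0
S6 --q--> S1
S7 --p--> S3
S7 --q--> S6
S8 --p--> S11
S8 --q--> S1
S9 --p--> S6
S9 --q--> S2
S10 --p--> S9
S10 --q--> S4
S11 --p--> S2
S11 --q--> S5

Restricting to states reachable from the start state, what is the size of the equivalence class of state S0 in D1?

2

States {S8,S10} cannot be reached from the start state, so discard them.
Initial partition by acceptance: {S0,S1,S3,S4,S5,S6,S9,S11} | {S2,S7}.
Refine {S0,S1,S3,S4,S5,S6,S9,S11} on symbol p: members go to different blocks, giving {S0,S1,S4,S5,S6,S9} and {S3,S11}.
On input q, block {S0,S1,S4,S5,S6,S9} splits into {S1,S4,S5,S9} and {S0,S6}.
The partition is now stable with 4 blocks: {S1,S4,S5,S9} | {S2,S7} | {S3,S11} | {S0,S6}.
State S0 belongs to the block {S0,S6}, which has 2 states.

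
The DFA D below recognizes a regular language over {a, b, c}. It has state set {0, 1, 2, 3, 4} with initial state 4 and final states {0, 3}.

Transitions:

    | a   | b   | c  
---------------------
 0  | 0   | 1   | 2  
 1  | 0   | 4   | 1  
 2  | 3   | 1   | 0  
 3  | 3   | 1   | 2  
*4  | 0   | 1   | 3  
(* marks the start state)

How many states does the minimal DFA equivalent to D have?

3

P0 = {0,3} | {1,2,4}.
Split {1,2,4} by δ(·,c) → {2,4} and {1}.
The partition is now stable with 3 blocks: {0,3} | {2,4} | {1}.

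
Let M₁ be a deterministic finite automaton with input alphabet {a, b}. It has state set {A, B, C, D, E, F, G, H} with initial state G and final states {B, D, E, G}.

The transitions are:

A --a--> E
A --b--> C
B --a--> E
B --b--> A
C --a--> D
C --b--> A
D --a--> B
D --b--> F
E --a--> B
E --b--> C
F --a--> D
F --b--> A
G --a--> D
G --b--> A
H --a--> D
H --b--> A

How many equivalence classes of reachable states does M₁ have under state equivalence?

2

States {H} cannot be reached from the start state, so discard them.
Initial partition by acceptance: {B,D,E,G} | {A,C,F}.
Stable partition: {B,D,E,G} | {A,C,F} — 2 equivalence classes.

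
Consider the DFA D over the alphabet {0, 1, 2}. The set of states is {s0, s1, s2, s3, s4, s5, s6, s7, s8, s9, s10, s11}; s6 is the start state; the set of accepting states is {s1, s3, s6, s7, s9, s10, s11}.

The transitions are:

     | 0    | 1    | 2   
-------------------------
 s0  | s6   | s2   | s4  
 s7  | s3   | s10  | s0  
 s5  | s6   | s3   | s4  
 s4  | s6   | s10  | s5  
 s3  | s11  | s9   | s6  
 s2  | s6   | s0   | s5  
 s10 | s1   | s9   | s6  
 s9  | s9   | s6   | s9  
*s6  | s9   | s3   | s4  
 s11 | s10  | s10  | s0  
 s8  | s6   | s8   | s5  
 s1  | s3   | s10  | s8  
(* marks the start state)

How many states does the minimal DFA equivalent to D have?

6

States {s7} cannot be reached from the start state, so discard them.
P0 = {s1,s3,s6,s9,s10,s11} | {s0,s2,s4,s5,s8}.
Refine {s1,s3,s6,s9,s10,s11} on symbol 2: members go to different blocks, giving {s1,s6,s11} and {s3,s9,s10}.
On input 1, block {s0,s2,s4,s5,s8} splits into {s0,s2,s8} and {s4,s5}.
Refine {s1,s6,s11} on symbol 2: members go to different blocks, giving {s1,s11} and {s6}.
Split {s3,s9,s10} by δ(·,0) → {s3,s10} and {s9}.
No further refinement is possible. Final partition (6 blocks): {s1,s11} | {s0,s2,s8} | {s3,s10} | {s4,s5} | {s6} | {s9}.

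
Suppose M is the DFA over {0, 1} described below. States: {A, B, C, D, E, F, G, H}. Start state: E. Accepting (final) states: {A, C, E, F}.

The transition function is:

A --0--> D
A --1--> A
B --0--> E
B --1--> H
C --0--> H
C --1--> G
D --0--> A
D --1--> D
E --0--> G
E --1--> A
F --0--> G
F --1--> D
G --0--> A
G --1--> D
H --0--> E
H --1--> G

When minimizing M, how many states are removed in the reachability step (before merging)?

Starting at E and following transitions, the reachable set is {A, D, E, G}. That leaves B, C, F, H unreachable — 4 in total.

4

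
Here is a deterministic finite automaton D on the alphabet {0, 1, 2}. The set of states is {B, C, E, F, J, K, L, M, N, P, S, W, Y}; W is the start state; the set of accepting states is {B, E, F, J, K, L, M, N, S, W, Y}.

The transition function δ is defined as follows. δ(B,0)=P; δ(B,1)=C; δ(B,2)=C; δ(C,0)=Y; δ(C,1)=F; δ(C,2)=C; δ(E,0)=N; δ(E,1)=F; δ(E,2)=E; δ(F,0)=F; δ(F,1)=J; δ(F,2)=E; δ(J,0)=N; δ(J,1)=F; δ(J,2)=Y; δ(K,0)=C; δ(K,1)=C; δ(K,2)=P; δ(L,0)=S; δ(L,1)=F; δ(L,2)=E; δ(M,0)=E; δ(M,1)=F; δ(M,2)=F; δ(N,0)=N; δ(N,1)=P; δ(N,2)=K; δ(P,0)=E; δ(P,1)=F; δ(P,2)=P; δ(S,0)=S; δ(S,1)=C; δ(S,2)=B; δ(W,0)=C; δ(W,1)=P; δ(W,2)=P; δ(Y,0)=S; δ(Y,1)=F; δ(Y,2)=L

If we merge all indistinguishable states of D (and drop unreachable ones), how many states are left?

5

States {M} cannot be reached from the start state, so discard them.
Initial partition by acceptance: {B,E,F,J,K,L,N,S,W,Y} | {C,P}.
Split {B,E,F,J,K,L,N,S,W,Y} by δ(·,0) → {E,F,J,L,N,S,Y} and {B,K,W}.
On input 1, block {E,F,J,L,N,S,Y} splits into {E,F,J,L,Y} and {N,S}.
On input 0, block {E,F,J,L,Y} splits into {E,J,L,Y} and {F}.
The partition is now stable with 5 blocks: {E,J,L,Y} | {C,P} | {B,K,W} | {N,S} | {F}.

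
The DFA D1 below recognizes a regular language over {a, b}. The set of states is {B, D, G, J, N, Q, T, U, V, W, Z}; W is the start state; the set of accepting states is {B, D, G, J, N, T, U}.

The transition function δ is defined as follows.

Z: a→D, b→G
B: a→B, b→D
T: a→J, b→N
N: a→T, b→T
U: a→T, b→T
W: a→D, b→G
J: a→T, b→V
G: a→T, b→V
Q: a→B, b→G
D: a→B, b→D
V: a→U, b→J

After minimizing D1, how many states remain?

States {Q,Z} cannot be reached from the start state, so discard them.
Start with accepting vs non-accepting: {B,D,G,J,N,T,U} | {V,W}.
Split {B,D,G,J,N,T,U} by δ(·,b) → {B,D,N,T,U} and {G,J}.
Refine {B,D,N,T,U} on symbol a: members go to different blocks, giving {B,D,N,U} and {T}.
Split {B,D,N,U} by δ(·,a) → {N,U} and {B,D}.
Refine {V,W} on symbol a: members go to different blocks, giving {V} and {W}.
The partition is now stable with 6 blocks: {N,U} | {V} | {G,J} | {T} | {B,D} | {W}.

6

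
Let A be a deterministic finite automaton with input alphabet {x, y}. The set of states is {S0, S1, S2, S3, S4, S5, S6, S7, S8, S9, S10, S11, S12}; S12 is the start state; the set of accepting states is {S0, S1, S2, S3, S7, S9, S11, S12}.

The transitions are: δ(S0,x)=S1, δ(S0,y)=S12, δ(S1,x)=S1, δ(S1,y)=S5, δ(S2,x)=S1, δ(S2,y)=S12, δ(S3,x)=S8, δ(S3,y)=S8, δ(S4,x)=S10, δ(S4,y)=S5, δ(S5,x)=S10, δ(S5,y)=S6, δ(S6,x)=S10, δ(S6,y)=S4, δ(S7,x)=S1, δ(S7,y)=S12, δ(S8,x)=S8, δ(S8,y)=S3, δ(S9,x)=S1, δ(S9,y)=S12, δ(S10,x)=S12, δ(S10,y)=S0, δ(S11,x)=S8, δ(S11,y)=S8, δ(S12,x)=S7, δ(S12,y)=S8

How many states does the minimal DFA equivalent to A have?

Reachable states from the start: {S0,S1,S3,S4,S5,S6,S7,S8,S10,S12}. Unreachable: {S2,S9,S11} — drop them.
Start with accepting vs non-accepting: {S0,S1,S3,S7,S12} | {S4,S5,S6,S8,S10}.
On input x, block {S0,S1,S3,S7,S12} splits into {S0,S1,S7,S12} and {S3}.
Split {S0,S1,S7,S12} by δ(·,y) → {S0,S7} and {S1,S12}.
Refine {S4,S5,S6,S8,S10} on symbol x: members go to different blocks, giving {S4,S5,S6,S8} and {S10}.
On input x, block {S4,S5,S6,S8} splits into {S4,S5,S6} and {S8}.
Split {S1,S12} by δ(·,x) → {S1} and {S12}.
No further refinement is possible. Final partition (7 blocks): {S0,S7} | {S4,S5,S6} | {S3} | {S1} | {S10} | {S8} | {S12}.

7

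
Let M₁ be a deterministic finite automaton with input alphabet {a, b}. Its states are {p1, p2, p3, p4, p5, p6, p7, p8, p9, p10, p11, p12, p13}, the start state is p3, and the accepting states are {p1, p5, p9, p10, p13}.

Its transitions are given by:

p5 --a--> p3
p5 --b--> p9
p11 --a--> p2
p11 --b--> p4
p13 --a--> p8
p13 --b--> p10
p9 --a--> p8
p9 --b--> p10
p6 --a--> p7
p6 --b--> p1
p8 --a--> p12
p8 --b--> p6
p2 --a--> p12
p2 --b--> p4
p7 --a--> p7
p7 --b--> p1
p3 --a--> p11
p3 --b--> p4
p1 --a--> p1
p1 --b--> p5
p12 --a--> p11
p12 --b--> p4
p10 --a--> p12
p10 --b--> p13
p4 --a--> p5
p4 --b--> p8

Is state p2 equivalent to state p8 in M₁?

No

All states are reachable from the start state.
Start with accepting vs non-accepting: {p1,p5,p9,p10,p13} | {p2,p3,p4,p6,p7,p8,p11,p12}.
Split {p1,p5,p9,p10,p13} by δ(·,a) → {p5,p9,p10,p13} and {p1}.
Refine {p2,p3,p4,p6,p7,p8,p11,p12} on symbol a: members go to different blocks, giving {p2,p3,p6,p7,p8,p11,p12} and {p4}.
Refine {p2,p3,p6,p7,p8,p11,p12} on symbol b: members go to different blocks, giving {p2,p3,p11,p12} and {p6,p7} and {p8}.
Refine {p5,p9,p10,p13} on symbol a: members go to different blocks, giving {p5,p10} and {p9,p13}.
The partition is now stable with 7 blocks: {p5,p10} | {p2,p3,p11,p12} | {p1} | {p4} | {p6,p7} | {p8} | {p9,p13}.
p2 and p8 end up in different blocks, so they are distinguishable. For instance, the string 'ba' is accepted from only p2.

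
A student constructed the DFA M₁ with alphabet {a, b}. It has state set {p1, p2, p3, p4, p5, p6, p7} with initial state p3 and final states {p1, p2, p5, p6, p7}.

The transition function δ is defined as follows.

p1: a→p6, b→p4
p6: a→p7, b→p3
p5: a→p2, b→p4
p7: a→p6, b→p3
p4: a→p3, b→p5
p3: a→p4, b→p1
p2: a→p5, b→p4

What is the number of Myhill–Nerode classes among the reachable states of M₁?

2

All states are reachable from the start state.
P0 = {p1,p2,p5,p6,p7} | {p3,p4}.
No further refinement is possible. Final partition (2 blocks): {p1,p2,p5,p6,p7} | {p3,p4}.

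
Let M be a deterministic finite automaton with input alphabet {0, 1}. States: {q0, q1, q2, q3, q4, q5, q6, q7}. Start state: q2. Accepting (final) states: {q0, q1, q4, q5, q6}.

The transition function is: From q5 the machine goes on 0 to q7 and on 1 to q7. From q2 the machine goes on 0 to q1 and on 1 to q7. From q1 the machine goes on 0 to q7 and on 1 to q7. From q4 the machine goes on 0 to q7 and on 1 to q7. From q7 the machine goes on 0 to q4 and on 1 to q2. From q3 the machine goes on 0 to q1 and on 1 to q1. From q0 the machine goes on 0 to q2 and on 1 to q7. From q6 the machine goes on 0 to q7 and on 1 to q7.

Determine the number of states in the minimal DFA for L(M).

States {q0,q3,q5,q6} cannot be reached from the start state, so discard them.
P0 = {q1,q4} | {q2,q7}.
The partition is now stable with 2 blocks: {q1,q4} | {q2,q7}.

2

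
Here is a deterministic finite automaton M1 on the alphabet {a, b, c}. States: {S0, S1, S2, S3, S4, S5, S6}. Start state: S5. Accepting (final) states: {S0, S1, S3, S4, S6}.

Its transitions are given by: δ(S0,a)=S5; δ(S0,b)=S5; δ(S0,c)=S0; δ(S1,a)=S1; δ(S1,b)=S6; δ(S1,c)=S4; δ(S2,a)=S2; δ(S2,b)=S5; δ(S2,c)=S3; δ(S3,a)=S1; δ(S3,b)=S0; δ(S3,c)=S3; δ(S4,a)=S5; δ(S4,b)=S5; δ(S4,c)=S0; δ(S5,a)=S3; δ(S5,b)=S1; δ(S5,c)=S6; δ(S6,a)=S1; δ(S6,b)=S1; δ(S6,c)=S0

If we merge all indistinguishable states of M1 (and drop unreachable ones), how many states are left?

4

States {S2} cannot be reached from the start state, so discard them.
Start with accepting vs non-accepting: {S0,S1,S3,S4,S6} | {S5}.
Refine {S0,S1,S3,S4,S6} on symbol a: members go to different blocks, giving {S1,S3,S6} and {S0,S4}.
Refine {S1,S3,S6} on symbol b: members go to different blocks, giving {S1,S6} and {S3}.
No further refinement is possible. Final partition (4 blocks): {S1,S6} | {S5} | {S0,S4} | {S3}.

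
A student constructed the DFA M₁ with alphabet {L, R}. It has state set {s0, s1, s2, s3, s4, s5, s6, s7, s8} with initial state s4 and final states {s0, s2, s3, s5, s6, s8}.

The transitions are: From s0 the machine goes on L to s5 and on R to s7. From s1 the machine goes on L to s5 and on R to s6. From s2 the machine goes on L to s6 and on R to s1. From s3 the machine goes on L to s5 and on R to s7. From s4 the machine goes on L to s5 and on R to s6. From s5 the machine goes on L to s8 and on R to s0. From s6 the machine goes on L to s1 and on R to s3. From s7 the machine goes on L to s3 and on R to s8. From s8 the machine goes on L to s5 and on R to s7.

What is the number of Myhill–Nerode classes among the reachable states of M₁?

5

First remove the unreachable states {s2}; 8 states remain.
P0 = {s0,s3,s5,s6,s8} | {s1,s4,s7}.
Refine {s0,s3,s5,s6,s8} on symbol L: members go to different blocks, giving {s0,s3,s5,s8} and {s6}.
Split {s0,s3,s5,s8} by δ(·,R) → {s0,s3,s8} and {s5}.
Refine {s1,s4,s7} on symbol L: members go to different blocks, giving {s1,s4} and {s7}.
The partition is now stable with 5 blocks: {s0,s3,s8} | {s1,s4} | {s6} | {s5} | {s7}.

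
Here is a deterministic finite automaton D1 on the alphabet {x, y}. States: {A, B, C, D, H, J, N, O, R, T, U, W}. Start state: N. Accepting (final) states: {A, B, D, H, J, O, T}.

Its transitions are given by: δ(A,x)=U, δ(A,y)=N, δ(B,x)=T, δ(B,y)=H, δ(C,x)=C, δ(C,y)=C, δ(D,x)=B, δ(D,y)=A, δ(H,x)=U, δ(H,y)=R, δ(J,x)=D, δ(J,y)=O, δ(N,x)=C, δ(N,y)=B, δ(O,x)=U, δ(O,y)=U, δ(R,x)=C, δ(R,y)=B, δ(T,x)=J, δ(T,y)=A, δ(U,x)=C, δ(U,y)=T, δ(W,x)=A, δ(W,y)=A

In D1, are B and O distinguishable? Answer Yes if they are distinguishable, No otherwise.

Yes

First remove the unreachable states {W}; 11 states remain.
Initial partition by acceptance: {A,B,D,H,J,O,T} | {C,N,R,U}.
On input x, block {A,B,D,H,J,O,T} splits into {B,D,J,T} and {A,H,O}.
Split {C,N,R,U} by δ(·,y) → {N,R,U} and {C}.
No further refinement is possible. Final partition (4 blocks): {B,D,J,T} | {N,R,U} | {A,H,O} | {C}.
B and O end up in different blocks, so they are distinguishable. For instance, the string 'x' is accepted from only B.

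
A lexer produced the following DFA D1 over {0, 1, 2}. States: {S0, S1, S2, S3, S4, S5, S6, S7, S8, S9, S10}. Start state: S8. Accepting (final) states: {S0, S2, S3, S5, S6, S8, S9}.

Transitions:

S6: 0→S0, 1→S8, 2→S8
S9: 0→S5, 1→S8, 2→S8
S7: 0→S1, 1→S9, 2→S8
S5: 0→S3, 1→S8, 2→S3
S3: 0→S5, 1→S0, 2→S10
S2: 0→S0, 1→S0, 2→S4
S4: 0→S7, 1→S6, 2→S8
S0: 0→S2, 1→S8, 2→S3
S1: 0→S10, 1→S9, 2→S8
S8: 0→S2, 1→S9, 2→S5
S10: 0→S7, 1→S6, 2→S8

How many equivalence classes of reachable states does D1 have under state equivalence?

All states are reachable from the start state.
Start with accepting vs non-accepting: {S0,S2,S3,S5,S6,S8,S9} | {S1,S4,S7,S10}.
On input 2, block {S0,S2,S3,S5,S6,S8,S9} splits into {S0,S5,S6,S8,S9} and {S2,S3}.
Split {S0,S5,S6,S8,S9} by δ(·,0) → {S0,S5,S8} and {S6,S9}.
On input 1, block {S0,S5,S8} splits into {S0,S5} and {S8}.
No further refinement is possible. Final partition (5 blocks): {S0,S5} | {S1,S4,S7,S10} | {S2,S3} | {S6,S9} | {S8}.

5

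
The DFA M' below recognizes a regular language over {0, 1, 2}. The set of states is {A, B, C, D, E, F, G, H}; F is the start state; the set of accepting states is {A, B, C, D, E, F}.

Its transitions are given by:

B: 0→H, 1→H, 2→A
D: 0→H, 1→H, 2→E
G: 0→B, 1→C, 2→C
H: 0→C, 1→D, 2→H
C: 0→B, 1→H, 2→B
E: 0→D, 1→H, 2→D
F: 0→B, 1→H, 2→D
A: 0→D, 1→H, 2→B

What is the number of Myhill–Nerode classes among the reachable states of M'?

3

First remove the unreachable states {G}; 7 states remain.
P0 = {A,B,C,D,E,F} | {H}.
On input 0, block {A,B,C,D,E,F} splits into {A,C,E,F} and {B,D}.
The partition is now stable with 3 blocks: {A,C,E,F} | {H} | {B,D}.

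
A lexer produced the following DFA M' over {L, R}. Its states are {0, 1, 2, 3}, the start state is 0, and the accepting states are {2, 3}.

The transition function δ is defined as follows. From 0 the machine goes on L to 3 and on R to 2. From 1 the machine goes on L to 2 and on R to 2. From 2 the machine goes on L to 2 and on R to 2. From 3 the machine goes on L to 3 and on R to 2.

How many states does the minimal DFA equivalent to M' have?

2

First remove the unreachable states {1}; 3 states remain.
P0 = {2,3} | {0}.
The partition is now stable with 2 blocks: {2,3} | {0}.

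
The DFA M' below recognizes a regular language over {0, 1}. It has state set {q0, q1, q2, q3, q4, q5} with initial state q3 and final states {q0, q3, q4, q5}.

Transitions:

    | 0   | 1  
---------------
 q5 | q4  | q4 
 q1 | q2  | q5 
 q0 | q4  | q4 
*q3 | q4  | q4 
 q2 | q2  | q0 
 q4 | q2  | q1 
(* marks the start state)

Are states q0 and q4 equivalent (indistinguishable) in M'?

No

Every state is reachable, so we keep all 6.
Start with accepting vs non-accepting: {q0,q3,q4,q5} | {q1,q2}.
On input 0, block {q0,q3,q4,q5} splits into {q0,q3,q5} and {q4}.
Stable partition: {q0,q3,q5} | {q1,q2} | {q4} — 3 equivalence classes.
q0 and q4 end up in different blocks, so they are distinguishable. For instance, the string '0' is accepted from only q0.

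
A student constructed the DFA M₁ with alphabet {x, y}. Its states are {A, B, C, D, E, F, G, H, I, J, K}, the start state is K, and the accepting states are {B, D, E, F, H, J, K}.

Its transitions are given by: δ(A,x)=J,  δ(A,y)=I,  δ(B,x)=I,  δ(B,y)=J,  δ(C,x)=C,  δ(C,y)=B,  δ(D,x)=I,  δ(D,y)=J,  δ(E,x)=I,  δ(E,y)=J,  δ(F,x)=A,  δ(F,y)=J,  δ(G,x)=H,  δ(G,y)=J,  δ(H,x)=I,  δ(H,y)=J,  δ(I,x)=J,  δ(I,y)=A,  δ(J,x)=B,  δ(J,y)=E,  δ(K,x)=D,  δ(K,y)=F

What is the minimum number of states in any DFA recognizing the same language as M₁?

Reachable states from the start: {A,B,D,E,F,I,J,K}. Unreachable: {C,G,H} — drop them.
P0 = {B,D,E,F,J,K} | {A,I}.
Split {B,D,E,F,J,K} by δ(·,x) → {B,D,E,F} and {J,K}.
Stable partition: {B,D,E,F} | {A,I} | {J,K} — 3 equivalence classes.

3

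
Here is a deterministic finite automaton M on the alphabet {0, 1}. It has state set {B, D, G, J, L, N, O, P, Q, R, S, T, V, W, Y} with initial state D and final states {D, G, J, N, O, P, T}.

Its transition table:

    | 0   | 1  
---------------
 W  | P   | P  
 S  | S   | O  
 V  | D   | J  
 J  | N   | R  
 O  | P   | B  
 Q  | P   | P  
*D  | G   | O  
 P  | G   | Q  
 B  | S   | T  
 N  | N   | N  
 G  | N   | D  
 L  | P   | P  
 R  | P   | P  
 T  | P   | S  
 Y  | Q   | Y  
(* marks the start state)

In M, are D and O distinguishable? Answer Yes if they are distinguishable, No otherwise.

Yes

First remove the unreachable states {J,L,R,V,W,Y}; 9 states remain.
Start with accepting vs non-accepting: {D,G,N,O,P,T} | {B,Q,S}.
Split {D,G,N,O,P,T} by δ(·,1) → {D,G,N} and {O,P,T}.
On input 1, block {D,G,N} splits into {G,N} and {D}.
Refine {G,N} on symbol 1: members go to different blocks, giving {N} and {G}.
Refine {B,Q,S} on symbol 0: members go to different blocks, giving {B,S} and {Q}.
Split {O,P,T} by δ(·,0) → {O,T} and {P}.
No further refinement is possible. Final partition (7 blocks): {N} | {B,S} | {O,T} | {D} | {G} | {Q} | {P}.
D and O end up in different blocks, so they are distinguishable. For instance, the string '1' is accepted from only D.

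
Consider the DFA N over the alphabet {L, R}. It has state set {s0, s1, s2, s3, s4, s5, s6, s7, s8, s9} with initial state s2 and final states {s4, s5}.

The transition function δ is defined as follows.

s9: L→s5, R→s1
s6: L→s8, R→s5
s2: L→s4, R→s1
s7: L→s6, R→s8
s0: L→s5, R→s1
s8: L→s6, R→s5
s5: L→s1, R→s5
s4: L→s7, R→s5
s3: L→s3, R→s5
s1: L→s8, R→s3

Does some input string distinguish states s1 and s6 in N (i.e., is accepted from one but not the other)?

First remove the unreachable states {s0,s9}; 8 states remain.
Initial partition by acceptance: {s4,s5} | {s1,s2,s3,s6,s7,s8}.
Split {s1,s2,s3,s6,s7,s8} by δ(·,L) → {s1,s3,s6,s7,s8} and {s2}.
On input R, block {s1,s3,s6,s7,s8} splits into {s3,s6,s8} and {s1,s7}.
No further refinement is possible. Final partition (4 blocks): {s4,s5} | {s3,s6,s8} | {s2} | {s1,s7}.
s1 and s6 end up in different blocks, so they are distinguishable. For instance, the string 'R' is accepted from only s6.

Yes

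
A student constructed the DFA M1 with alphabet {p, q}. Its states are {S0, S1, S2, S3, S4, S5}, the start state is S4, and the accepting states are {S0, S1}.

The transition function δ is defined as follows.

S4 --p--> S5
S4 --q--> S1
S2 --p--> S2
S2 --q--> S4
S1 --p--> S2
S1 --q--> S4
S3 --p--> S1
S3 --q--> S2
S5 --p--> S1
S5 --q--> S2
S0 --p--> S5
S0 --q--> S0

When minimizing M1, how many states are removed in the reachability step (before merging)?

Starting at S4 and following transitions, the reachable set is {S1, S2, S4, S5}. That leaves S0, S3 unreachable — 2 in total.

2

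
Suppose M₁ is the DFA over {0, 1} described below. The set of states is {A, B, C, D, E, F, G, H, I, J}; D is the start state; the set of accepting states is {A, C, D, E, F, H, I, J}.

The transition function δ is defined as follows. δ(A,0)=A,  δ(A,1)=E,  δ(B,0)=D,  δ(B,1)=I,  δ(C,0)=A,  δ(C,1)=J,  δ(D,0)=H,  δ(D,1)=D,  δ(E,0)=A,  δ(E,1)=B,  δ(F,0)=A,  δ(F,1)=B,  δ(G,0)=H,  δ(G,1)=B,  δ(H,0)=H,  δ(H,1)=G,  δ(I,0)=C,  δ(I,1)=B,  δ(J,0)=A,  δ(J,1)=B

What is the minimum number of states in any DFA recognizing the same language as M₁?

Reachable states from the start: {A,B,C,D,E,G,H,I,J}. Unreachable: {F} — drop them.
Start with accepting vs non-accepting: {A,C,D,E,H,I,J} | {B,G}.
Refine {A,C,D,E,H,I,J} on symbol 1: members go to different blocks, giving {E,H,I,J} and {A,C,D}.
Split {E,H,I,J} by δ(·,0) → {E,I,J} and {H}.
Refine {B,G} on symbol 0: members go to different blocks, giving {B} and {G}.
Refine {A,C,D} on symbol 0: members go to different blocks, giving {A,C} and {D}.
Stable partition: {E,I,J} | {B} | {A,C} | {H} | {G} | {D} — 6 equivalence classes.

6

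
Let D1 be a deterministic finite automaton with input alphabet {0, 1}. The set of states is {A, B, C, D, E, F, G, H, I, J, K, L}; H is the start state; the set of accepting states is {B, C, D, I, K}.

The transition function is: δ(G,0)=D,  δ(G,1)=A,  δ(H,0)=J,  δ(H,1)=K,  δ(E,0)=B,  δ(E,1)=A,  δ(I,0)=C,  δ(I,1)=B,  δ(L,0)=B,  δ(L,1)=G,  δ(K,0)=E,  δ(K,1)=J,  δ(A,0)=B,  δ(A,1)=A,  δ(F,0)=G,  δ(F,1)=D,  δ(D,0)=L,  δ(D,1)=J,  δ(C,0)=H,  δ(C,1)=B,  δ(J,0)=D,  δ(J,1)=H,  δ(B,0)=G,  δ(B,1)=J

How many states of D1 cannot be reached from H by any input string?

3

Starting at H and following transitions, the reachable set is {A, B, D, E, G, H, J, K, L}. That leaves C, F, I unreachable — 3 in total.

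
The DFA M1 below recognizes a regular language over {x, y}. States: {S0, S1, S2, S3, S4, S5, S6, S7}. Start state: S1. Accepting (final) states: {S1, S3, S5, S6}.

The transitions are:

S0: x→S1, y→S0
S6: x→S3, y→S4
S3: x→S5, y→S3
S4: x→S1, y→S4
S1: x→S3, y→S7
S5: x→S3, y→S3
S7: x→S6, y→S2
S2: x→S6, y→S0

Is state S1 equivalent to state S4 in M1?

No

Start with accepting vs non-accepting: {S1,S3,S5,S6} | {S0,S2,S4,S7}.
On input y, block {S1,S3,S5,S6} splits into {S1,S6} and {S3,S5}.
The partition is now stable with 3 blocks: {S1,S6} | {S0,S2,S4,S7} | {S3,S5}.
S1 and S4 end up in different blocks, so they are distinguishable. For instance, the string 'ε' is accepted from only S1.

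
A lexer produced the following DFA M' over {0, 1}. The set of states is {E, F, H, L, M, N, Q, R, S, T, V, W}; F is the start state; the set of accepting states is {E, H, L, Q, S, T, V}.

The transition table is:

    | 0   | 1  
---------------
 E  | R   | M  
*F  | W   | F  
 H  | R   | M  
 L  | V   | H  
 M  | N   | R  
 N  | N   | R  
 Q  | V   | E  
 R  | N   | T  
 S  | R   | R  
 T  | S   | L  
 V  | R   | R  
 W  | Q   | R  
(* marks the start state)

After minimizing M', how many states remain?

Start with accepting vs non-accepting: {E,H,L,Q,S,T,V} | {F,M,N,R,W}.
Split {E,H,L,Q,S,T,V} by δ(·,0) → {E,H,S,V} and {L,Q,T}.
Refine {F,M,N,R,W} on symbol 0: members go to different blocks, giving {F,M,N,R} and {W}.
On input 0, block {F,M,N,R} splits into {M,N,R} and {F}.
Refine {M,N,R} on symbol 1: members go to different blocks, giving {M,N} and {R}.
Refine {E,H,S,V} on symbol 1: members go to different blocks, giving {E,H} and {S,V}.
On input 1, block {L,Q,T} splits into {L,Q} and {T}.
No further refinement is possible. Final partition (8 blocks): {E,H} | {M,N} | {L,Q} | {W} | {F} | {R} | {S,V} | {T}.

8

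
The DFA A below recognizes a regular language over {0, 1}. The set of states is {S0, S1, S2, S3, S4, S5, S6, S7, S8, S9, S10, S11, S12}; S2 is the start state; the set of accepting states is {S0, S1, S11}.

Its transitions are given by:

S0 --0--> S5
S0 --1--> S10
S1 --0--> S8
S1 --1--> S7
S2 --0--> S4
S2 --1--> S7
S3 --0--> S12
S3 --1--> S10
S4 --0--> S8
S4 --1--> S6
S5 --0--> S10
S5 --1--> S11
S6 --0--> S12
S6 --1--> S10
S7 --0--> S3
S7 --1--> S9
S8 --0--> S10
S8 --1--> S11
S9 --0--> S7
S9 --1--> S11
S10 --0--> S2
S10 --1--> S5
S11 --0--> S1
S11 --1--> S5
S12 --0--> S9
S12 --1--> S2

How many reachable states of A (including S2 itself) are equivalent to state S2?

Reachable states from the start: {S1,S2,S3,S4,S5,S6,S7,S8,S9,S10,S11,S12}. Unreachable: {S0} — drop them.
Start with accepting vs non-accepting: {S1,S11} | {S2,S3,S4,S5,S6,S7,S8,S9,S10,S12}.
Split {S1,S11} by δ(·,0) → {S1} and {S11}.
Refine {S2,S3,S4,S5,S6,S7,S8,S9,S10,S12} on symbol 1: members go to different blocks, giving {S2,S3,S4,S6,S7,S10,S12} and {S5,S8,S9}.
Split {S2,S3,S4,S6,S7,S10,S12} by δ(·,0) → {S2,S3,S6,S7,S10} and {S4,S12}.
On input 0, block {S2,S3,S6,S7,S10} splits into {S2,S3,S6} and {S7,S10}.
Stable partition: {S1} | {S2,S3,S6} | {S11} | {S5,S8,S9} | {S4,S12} | {S7,S10} — 6 equivalence classes.
The equivalence class containing S2 is {S2,S3,S6}, of size 3.

3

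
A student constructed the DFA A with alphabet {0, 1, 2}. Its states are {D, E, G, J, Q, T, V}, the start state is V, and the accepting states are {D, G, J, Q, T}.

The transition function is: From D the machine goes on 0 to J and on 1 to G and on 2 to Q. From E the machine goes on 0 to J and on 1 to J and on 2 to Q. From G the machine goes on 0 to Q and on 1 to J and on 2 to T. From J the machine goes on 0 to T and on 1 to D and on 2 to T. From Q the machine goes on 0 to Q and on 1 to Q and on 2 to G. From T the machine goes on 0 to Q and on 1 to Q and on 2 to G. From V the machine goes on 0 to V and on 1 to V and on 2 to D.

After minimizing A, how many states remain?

Reachable states from the start: {D,G,J,Q,T,V}. Unreachable: {E} — drop them.
Start with accepting vs non-accepting: {D,G,J,Q,T} | {V}.
No further refinement is possible. Final partition (2 blocks): {D,G,J,Q,T} | {V}.

2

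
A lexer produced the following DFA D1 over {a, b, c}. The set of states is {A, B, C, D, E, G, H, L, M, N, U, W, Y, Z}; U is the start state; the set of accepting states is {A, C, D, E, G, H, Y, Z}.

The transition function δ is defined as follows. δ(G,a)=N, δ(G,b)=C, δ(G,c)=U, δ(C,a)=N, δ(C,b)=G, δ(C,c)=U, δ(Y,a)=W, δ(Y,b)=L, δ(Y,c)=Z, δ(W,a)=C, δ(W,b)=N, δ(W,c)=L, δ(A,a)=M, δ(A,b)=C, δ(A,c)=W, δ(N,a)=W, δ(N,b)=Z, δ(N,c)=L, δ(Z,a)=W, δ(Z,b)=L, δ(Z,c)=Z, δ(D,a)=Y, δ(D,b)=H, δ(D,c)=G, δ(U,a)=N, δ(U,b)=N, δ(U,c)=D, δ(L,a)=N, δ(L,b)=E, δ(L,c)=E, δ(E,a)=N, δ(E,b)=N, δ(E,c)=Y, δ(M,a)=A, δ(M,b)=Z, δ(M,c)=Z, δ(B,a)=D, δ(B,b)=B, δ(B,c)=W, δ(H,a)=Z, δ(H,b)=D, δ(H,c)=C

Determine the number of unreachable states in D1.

No path from U leads to A, B, M; the other 11 states are all reachable.

3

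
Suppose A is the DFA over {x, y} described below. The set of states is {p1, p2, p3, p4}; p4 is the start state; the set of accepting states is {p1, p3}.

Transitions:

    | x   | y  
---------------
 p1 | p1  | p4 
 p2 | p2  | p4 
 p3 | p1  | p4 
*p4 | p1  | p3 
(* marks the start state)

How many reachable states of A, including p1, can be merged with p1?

2

States {p2} cannot be reached from the start state, so discard them.
Start with accepting vs non-accepting: {p1,p3} | {p4}.
The partition is now stable with 2 blocks: {p1,p3} | {p4}.
State p1 belongs to the block {p1,p3}, which has 2 states.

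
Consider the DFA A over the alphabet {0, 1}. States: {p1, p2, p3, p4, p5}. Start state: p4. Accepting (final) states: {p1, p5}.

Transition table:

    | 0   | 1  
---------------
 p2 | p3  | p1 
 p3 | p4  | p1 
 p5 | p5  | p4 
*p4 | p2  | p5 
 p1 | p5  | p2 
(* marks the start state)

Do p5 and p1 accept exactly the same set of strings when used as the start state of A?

Yes

Every state is reachable, so we keep all 5.
P0 = {p1,p5} | {p2,p3,p4}.
The partition is now stable with 2 blocks: {p1,p5} | {p2,p3,p4}.
p5 and p1 lie in the same block of the stable partition, so they are equivalent — no string distinguishes them.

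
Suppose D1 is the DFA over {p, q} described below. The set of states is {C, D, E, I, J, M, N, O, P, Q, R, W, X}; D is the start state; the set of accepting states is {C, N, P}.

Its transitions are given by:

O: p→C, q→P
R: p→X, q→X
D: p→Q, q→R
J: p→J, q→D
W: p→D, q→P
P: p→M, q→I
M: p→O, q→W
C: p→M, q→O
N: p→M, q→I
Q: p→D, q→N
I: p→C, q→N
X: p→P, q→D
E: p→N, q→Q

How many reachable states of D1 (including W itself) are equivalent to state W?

2

First remove the unreachable states {E,J}; 11 states remain.
P0 = {C,N,P} | {D,I,M,O,Q,R,W,X}.
Refine {D,I,M,O,Q,R,W,X} on symbol p: members go to different blocks, giving {D,M,Q,R,W} and {I,O,X}.
On input p, block {D,M,Q,R,W} splits into {D,Q,W} and {M,R}.
Split {D,Q,W} by δ(·,q) → {Q,W} and {D}.
Split {I,O,X} by δ(·,q) → {I,O} and {X}.
Split {M,R} by δ(·,p) → {R} and {M}.
Stable partition: {C,N,P} | {Q,W} | {I,O} | {R} | {D} | {X} | {M} — 7 equivalence classes.
The equivalence class containing W is {Q,W}, of size 2.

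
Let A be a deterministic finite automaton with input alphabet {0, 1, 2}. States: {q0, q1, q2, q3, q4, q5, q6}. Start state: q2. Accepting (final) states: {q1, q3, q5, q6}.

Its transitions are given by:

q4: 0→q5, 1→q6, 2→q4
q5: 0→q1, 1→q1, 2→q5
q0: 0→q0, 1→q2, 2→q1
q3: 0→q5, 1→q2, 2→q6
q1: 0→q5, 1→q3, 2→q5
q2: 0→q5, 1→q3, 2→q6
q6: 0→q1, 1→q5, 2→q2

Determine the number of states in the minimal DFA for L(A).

5

First remove the unreachable states {q0,q4}; 5 states remain.
Start with accepting vs non-accepting: {q1,q3,q5,q6} | {q2}.
On input 1, block {q1,q3,q5,q6} splits into {q1,q5,q6} and {q3}.
On input 1, block {q1,q5,q6} splits into {q5,q6} and {q1}.
On input 1, block {q5,q6} splits into {q5} and {q6}.
The partition is now stable with 5 blocks: {q5} | {q2} | {q3} | {q1} | {q6}.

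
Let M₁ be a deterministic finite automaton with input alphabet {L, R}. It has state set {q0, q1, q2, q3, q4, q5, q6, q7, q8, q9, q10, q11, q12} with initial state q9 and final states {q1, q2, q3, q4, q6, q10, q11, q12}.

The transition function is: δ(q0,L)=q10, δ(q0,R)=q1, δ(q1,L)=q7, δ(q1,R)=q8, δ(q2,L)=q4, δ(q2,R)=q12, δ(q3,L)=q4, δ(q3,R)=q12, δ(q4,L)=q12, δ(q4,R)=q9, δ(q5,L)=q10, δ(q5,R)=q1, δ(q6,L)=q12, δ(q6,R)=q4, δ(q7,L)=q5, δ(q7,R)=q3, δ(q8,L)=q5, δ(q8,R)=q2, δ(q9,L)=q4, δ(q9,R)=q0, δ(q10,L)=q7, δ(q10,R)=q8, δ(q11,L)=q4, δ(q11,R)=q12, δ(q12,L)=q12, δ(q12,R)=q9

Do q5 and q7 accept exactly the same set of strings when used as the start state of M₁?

No

Reachable states from the start: {q0,q1,q2,q3,q4,q5,q7,q8,q9,q10,q12}. Unreachable: {q6,q11} — drop them.
Start with accepting vs non-accepting: {q1,q2,q3,q4,q10,q12} | {q0,q5,q7,q8,q9}.
Refine {q1,q2,q3,q4,q10,q12} on symbol L: members go to different blocks, giving {q2,q3,q4,q12} and {q1,q10}.
Refine {q2,q3,q4,q12} on symbol R: members go to different blocks, giving {q2,q3} and {q4,q12}.
On input L, block {q0,q5,q7,q8,q9} splits into {q0,q5} and {q7,q8} and {q9}.
The partition is now stable with 6 blocks: {q2,q3} | {q0,q5} | {q1,q10} | {q4,q12} | {q7,q8} | {q9}.
q5 and q7 end up in different blocks, so they are distinguishable. For instance, the string 'L' is accepted from only q5.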